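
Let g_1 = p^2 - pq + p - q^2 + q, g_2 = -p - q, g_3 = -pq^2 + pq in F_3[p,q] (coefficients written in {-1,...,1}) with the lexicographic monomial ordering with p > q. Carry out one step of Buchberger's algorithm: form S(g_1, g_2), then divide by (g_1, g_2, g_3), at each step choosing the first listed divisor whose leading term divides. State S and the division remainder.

lcm(LM(g_1), LM(g_2)) = p^2.
S = (lcm/LT(g_1))·g_1 − (lcm/LT(g_2))·g_2 = pq + p - q^2 + q.
Reduce S modulo (g_1, g_2, g_3) in that order:
  leading term pq: subtract (-q)·g_2 from pq + p - q^2 + q → p + q^2 + q
  leading term p: subtract (-1)·g_2 from p + q^2 + q → q^2
  leading term q^2: no divisor's leading term divides it; move q^2 to the remainder.
The remainder q^2 is nonzero, so it would be added as the next basis element.

S(g_1, g_2) = pq + p - q^2 + q; remainder on division = q^2.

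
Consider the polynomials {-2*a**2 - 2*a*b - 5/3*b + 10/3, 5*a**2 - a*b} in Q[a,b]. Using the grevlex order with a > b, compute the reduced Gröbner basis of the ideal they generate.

G = {a**2 + 5/36*b - 5/18, a*b + 25/36*b - 25/18, b**2 + 10*a + 53/36*b - 125/18}

This is the nonlinear analogue of row-reducing a linear system.

f_1 = -2*a**2 - 2*a*b - 5/3*b + 10/3, LT = a**2.
f_2 = 5*a**2 - a*b, LT = a**2.

S(f_1,f_2): lcm = a**2. S = 6/5*a*b + 5/6*b - 5/3.
  leading term a*b: no divisor's leading term divides it; move 6/5*a*b to the remainder.
  leading term b: no divisor's leading term divides it; move 5/6*b to the remainder.
  leading term 1: no divisor's leading term divides it; move -5/3 to the remainder.
  remainder 6/5*a*b + 5/6*b - 5/3 ≠ 0; add g_3 = 6/5*a*b + 5/6*b - 5/3 to the basis.

S(f_1,g_3): lcm = a**2*b. S = a*b**2 - 25/36*a*b + 5/6*b**2 + 25/18*a - 5/3*b.
  leading term a*b**2: subtract (5/6*b)·g_3 from a*b**2 - 25/36*a*b + 5/6*b**2 + 25/18*a - 5/3*b → -25/36*a*b + 5/36*b**2 + 25/18*a - 5/18*b
  leading term a*b: subtract (-125/216)·g_3 from -25/36*a*b + 5/36*b**2 + 25/18*a - 5/18*b → 5/36*b**2 + 25/18*a + 265/1296*b - 625/648
  leading term b**2: no divisor's leading term divides it; move 5/36*b**2 to the remainder.
  leading term a: no divisor's leading term divides it; move 25/18*a to the remainder.
  leading term b: no divisor's leading term divides it; move 265/1296*b to the remainder.
  leading term 1: no divisor's leading term divides it; move -625/648 to the remainder.
  remainder 5/36*b**2 + 25/18*a + 265/1296*b - 625/648 ≠ 0; add g_4 = 5/36*b**2 + 25/18*a + 265/1296*b - 625/648 to the basis.

The other S-polynomials (S(f_2,g_3), S(f_1,g_4), S(f_2,g_4), S(g_3,g_4)) all reduce to 0 modulo the current basis, so we have a Gröbner basis.
Inter-reduce: drop elements whose leading term is divisible by another's, tail-reduce, and make monic.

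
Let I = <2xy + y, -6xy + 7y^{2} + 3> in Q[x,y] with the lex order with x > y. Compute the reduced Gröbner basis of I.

G = {x + \tfrac{1}{2}, y^{2} + \tfrac{3}{7}y + \tfrac{3}{7}}

Buchberger's algorithm terminates because the ascending chain of leading-term ideals stabilizes.

f_1 = 2xy + y, LT = xy.
f_2 = -6xy + 7y^{2} + 3, LT = xy.

S(f_1,f_2): lcm = xy. S = \tfrac{7}{6}y^{2} + \tfrac{1}{2}y + \tfrac{1}{2}.
  leading term y^{2}: no divisor's leading term divides it; move \tfrac{7}{6}y^{2} to the remainder.
  leading term y: no divisor's leading term divides it; move \tfrac{1}{2}y to the remainder.
  leading term 1: no divisor's leading term divides it; move \tfrac{1}{2} to the remainder.
  remainder \tfrac{7}{6}y^{2} + \tfrac{1}{2}y + \tfrac{1}{2} ≠ 0; add g_3 = \tfrac{7}{6}y^{2} + \tfrac{1}{2}y + \tfrac{1}{2} to the basis.

S(f_1,g_3): lcm = xy^{2}. S = -\tfrac{3}{7}xy - \tfrac{3}{7}x + \tfrac{1}{2}y^{2}.
  leading term xy: subtract (-\tfrac{3}{14})·f_1 from -\tfrac{3}{7}xy - \tfrac{3}{7}x + \tfrac{1}{2}y^{2} → -\tfrac{3}{7}x + \tfrac{1}{2}y^{2} + \tfrac{3}{14}y
  leading term x: no divisor's leading term divides it; move -\tfrac{3}{7}x to the remainder.
  leading term y^{2}: subtract (\tfrac{3}{7})·g_3 from \tfrac{1}{2}y^{2} + \tfrac{3}{14}y → -\tfrac{3}{14}
  leading term 1: no divisor's leading term divides it; move -\tfrac{3}{14} to the remainder.
  remainder -\tfrac{3}{7}x - \tfrac{3}{14} ≠ 0; add g_4 = -\tfrac{3}{7}x - \tfrac{3}{14} to the basis.

S(f_2,g_3): lcm = xy^{2}. S = -\tfrac{3}{7}xy - \tfrac{3}{7}x - \tfrac{7}{6}y^{3} - \tfrac{1}{2}y.
  leading term xy: subtract (-\tfrac{3}{14})·f_1 from -\tfrac{3}{7}xy - \tfrac{3}{7}x - \tfrac{7}{6}y^{3} - \tfrac{1}{2}y → -\tfrac{3}{7}x - \tfrac{7}{6}y^{3} - \tfrac{2}{7}y
  leading term x: subtract (1)·g_4 from -\tfrac{3}{7}x - \tfrac{7}{6}y^{3} - \tfrac{2}{7}y → -\tfrac{7}{6}y^{3} - \tfrac{2}{7}y + \tfrac{3}{14}
  leading term y^{3}: subtract (-y)·g_3 from -\tfrac{7}{6}y^{3} - \tfrac{2}{7}y + \tfrac{3}{14} → \tfrac{1}{2}y^{2} + \tfrac{3}{14}y + \tfrac{3}{14}
  leading term y^{2}: subtract (\tfrac{3}{7})·g_3 from \tfrac{1}{2}y^{2} + \tfrac{3}{14}y + \tfrac{3}{14} → 0
  remainder 0.

S(f_1,g_4): lcm = xy. S = 0.
  remainder 0.

S(f_2,g_4): lcm = xy. S = -\tfrac{7}{6}y^{2} - \tfrac{1}{2}y - \tfrac{1}{2}.
  leading term y^{2}: subtract (-1)·g_3 from -\tfrac{7}{6}y^{2} - \tfrac{1}{2}y - \tfrac{1}{2} → 0
  remainder 0.

S(g_3,g_4): leading monomials are coprime, so the S-polynomial reduces to 0 (Buchberger's first criterion).
Every S-polynomial of the final basis reduces to 0, so we have a Gröbner basis.
Inter-reduce: drop elements whose leading term is divisible by another's, tail-reduce, and make monic.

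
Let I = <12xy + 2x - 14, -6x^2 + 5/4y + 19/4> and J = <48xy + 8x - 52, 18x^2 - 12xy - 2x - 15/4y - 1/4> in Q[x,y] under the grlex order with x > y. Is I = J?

No, the ideals differ.

Since reduced Gröbner bases are canonical representatives of ideals under a given ordering, it suffices to compute and compare them.
Buchberger on the first generating set:
f_1 = 12xy + 2x - 14, LT = xy.
f_2 = -6x^2 + 5/4y + 19/4, LT = x^2.

S(f_1,f_2): lcm = x^2y. S = 1/6x^2 + 5/24y^2 - 7/6x + 19/24y.
  reduce S modulo (f_1, f_2):
  remainder 5/24y^2 - 7/6x + 119/144y + 19/144 ≠ 0; add g_3 = 5/24y^2 - 7/6x + 119/144y + 19/144 to the basis.

The other S-polynomials (S(f_1,g_3), S(f_2,g_3)) all reduce to 0 modulo the current basis, so we have a Gröbner basis.
Inter-reduce: drop elements whose leading term is divisible by another's, tail-reduce, and make monic.
Reduced Gröbner basis: {x^2 - 5/24y - 19/24, xy + 1/6x - 7/6, y^2 - 28/5x + 119/30y + 19/30}.

Buchberger on the second generating set:
h_1 = 48xy + 8x - 52, LT = xy.
h_2 = 18x^2 - 12xy - 2x - 15/4y - 1/4, LT = x^2.

S(h_1,h_2): lcm = x^2y. S = 2/3xy^2 + 1/6x^2 + 1/9xy + 5/24y^2 - 13/12x + 1/72y.
  reduce S modulo (h_1, h_2):
  remainder 5/24y^2 - 13/12x + 37/48y + 53/432 ≠ 0; add k_3 = 5/24y^2 - 13/12x + 37/48y + 53/432 to the basis.

The other S-polynomials (S(h_1,k_3), S(h_2,k_3)) all reduce to 0 modulo the current basis, so we have a Gröbner basis.
Inter-reduce: drop elements whose leading term is divisible by another's, tail-reduce, and make monic.
Reduced Gröbner basis: {x^2 - 5/24y - 53/72, xy + 1/6x - 13/12, y^2 - 26/5x + 37/10y + 53/90}.

These differ, so the ideals are not equal.
The same test decides containment: I ⊆ J iff every generator of I reduces to 0 modulo a Gröbner basis of J.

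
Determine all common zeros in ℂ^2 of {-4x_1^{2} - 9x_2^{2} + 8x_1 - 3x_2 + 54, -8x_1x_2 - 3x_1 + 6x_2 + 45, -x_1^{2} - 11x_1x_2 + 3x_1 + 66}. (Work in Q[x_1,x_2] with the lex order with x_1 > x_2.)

{(3, 2)}

Compute a lex Gröbner basis by Buchberger's algorithm.
f_1 = -4x_1^{2} + 8x_1 - 9x_2^{2} - 3x_2 + 54, LT = x_1^{2}.
f_2 = -8x_1x_2 - 3x_1 + 6x_2 + 45, LT = x_1x_2.
f_3 = -x_1^{2} - 11x_1x_2 + 3x_1 + 66, LT = x_1^{2}.

S(f_1,f_2): lcm = x_1^{2}x_2. S = -\tfrac{3}{8}x_1^{2} - \tfrac{5}{4}x_1x_2 + \tfrac{45}{8}x_1 + \tfrac{9}{4}x_2^{3} + \tfrac{3}{4}x_2^{2} - \tfrac{27}{2}x_2.
  leading term x_1^{2}: subtract (\tfrac{3}{32})·f_1 from -\tfrac{3}{8}x_1^{2} - \tfrac{5}{4}x_1x_2 + \tfrac{45}{8}x_1 + \tfrac{9}{4}x_2^{3} + \tfrac{3}{4}x_2^{2} - \tfrac{27}{2}x_2 → -\tfrac{5}{4}x_1x_2 + \tfrac{39}{8}x_1 + \tfrac{9}{4}x_2^{3} + \tfrac{51}{32}x_2^{2} - \tfrac{423}{32}x_2 - \tfrac{81}{16}
  leading term x_1x_2: subtract (\tfrac{5}{32})·f_2 from -\tfrac{5}{4}x_1x_2 + \tfrac{39}{8}x_1 + \tfrac{9}{4}x_2^{3} + \tfrac{51}{32}x_2^{2} - \tfrac{423}{32}x_2 - \tfrac{81}{16} → \tfrac{171}{32}x_1 + \tfrac{9}{4}x_2^{3} + \tfrac{51}{32}x_2^{2} - \tfrac{453}{32}x_2 - \tfrac{387}{32}
  leading term x_1: no divisor's leading term divides it; move \tfrac{171}{32}x_1 to the remainder.
  leading term x_2^{3}: no divisor's leading term divides it; move \tfrac{9}{4}x_2^{3} to the remainder.
  leading term x_2^{2}: no divisor's leading term divides it; move \tfrac{51}{32}x_2^{2} to the remainder.
  leading term x_2: no divisor's leading term divides it; move -\tfrac{453}{32}x_2 to the remainder.
  leading term 1: no divisor's leading term divides it; move -\tfrac{387}{32} to the remainder.
  remainder \tfrac{171}{32}x_1 + \tfrac{9}{4}x_2^{3} + \tfrac{51}{32}x_2^{2} - \tfrac{453}{32}x_2 - \tfrac{387}{32} ≠ 0; add h_4 = \tfrac{171}{32}x_1 + \tfrac{9}{4}x_2^{3} + \tfrac{51}{32}x_2^{2} - \tfrac{453}{32}x_2 - \tfrac{387}{32} to the basis.

S(f_1,f_3): lcm = x_1^{2}. S = -11x_1x_2 + x_1 + \tfrac{9}{4}x_2^{2} + \tfrac{3}{4}x_2 + \tfrac{105}{2}.
  leading term x_1x_2: subtract (\tfrac{11}{8})·f_2 from -11x_1x_2 + x_1 + \tfrac{9}{4}x_2^{2} + \tfrac{3}{4}x_2 + \tfrac{105}{2} → \tfrac{41}{8}x_1 + \tfrac{9}{4}x_2^{2} - \tfrac{15}{2}x_2 - \tfrac{75}{8}
  leading term x_1: subtract (\tfrac{164}{171})·h_4 from \tfrac{41}{8}x_1 + \tfrac{9}{4}x_2^{2} - \tfrac{15}{2}x_2 - \tfrac{75}{8} → -\tfrac{41}{19}x_2^{3} + \tfrac{329}{456}x_2^{2} + \tfrac{2771}{456}x_2 + \tfrac{169}{76}
  leading term x_2^{3}: no divisor's leading term divides it; move -\tfrac{41}{19}x_2^{3} to the remainder.
  leading term x_2^{2}: no divisor's leading term divides it; move \tfrac{329}{456}x_2^{2} to the remainder.
  leading term x_2: no divisor's leading term divides it; move \tfrac{2771}{456}x_2 to the remainder.
  leading term 1: no divisor's leading term divides it; move \tfrac{169}{76} to the remainder.
  remainder -\tfrac{41}{19}x_2^{3} + \tfrac{329}{456}x_2^{2} + \tfrac{2771}{456}x_2 + \tfrac{169}{76} ≠ 0; add h_5 = -\tfrac{41}{19}x_2^{3} + \tfrac{329}{456}x_2^{2} + \tfrac{2771}{456}x_2 + \tfrac{169}{76} to the basis.

S(f_2,f_3): lcm = x_1^{2}x_2. S = \tfrac{3}{8}x_1^{2} - 11x_1x_2^{2} + \tfrac{9}{4}x_1x_2 - \tfrac{45}{8}x_1 + 66x_2.
  leading term x_1^{2}: subtract (-\tfrac{3}{32})·f_1 from \tfrac{3}{8}x_1^{2} - 11x_1x_2^{2} + \tfrac{9}{4}x_1x_2 - \tfrac{45}{8}x_1 + 66x_2 → -11x_1x_2^{2} + \tfrac{9}{4}x_1x_2 - \tfrac{39}{8}x_1 - \tfrac{27}{32}x_2^{2} + \tfrac{2103}{32}x_2 + \tfrac{81}{16}
  leading term x_1x_2^{2}: subtract (\tfrac{11}{8}x_2)·f_2 from -11x_1x_2^{2} + \tfrac{9}{4}x_1x_2 - \tfrac{39}{8}x_1 - \tfrac{27}{32}x_2^{2} + \tfrac{2103}{32}x_2 + \tfrac{81}{16} → \tfrac{51}{8}x_1x_2 - \tfrac{39}{8}x_1 - \tfrac{291}{32}x_2^{2} + \tfrac{123}{32}x_2 + \tfrac{81}{16}
  leading term x_1x_2: subtract (-\tfrac{51}{64})·f_2 from \tfrac{51}{8}x_1x_2 - \tfrac{39}{8}x_1 - \tfrac{291}{32}x_2^{2} + \tfrac{123}{32}x_2 + \tfrac{81}{16} → -\tfrac{465}{64}x_1 - \tfrac{291}{32}x_2^{2} + \tfrac{69}{8}x_2 + \tfrac{2619}{64}
  leading term x_1: subtract (-\tfrac{155}{114})·h_4 from -\tfrac{465}{64}x_1 - \tfrac{291}{32}x_2^{2} + \tfrac{69}{8}x_2 + \tfrac{2619}{64} → \tfrac{465}{152}x_2^{3} - \tfrac{8423}{1216}x_2^{2} - \tfrac{12917}{1216}x_2 + \tfrac{14883}{608}
  leading term x_2^{3}: subtract (-\tfrac{465}{328})·h_5 from \tfrac{465}{152}x_2^{3} - \tfrac{8423}{1216}x_2^{2} - \tfrac{12917}{1216}x_2 + \tfrac{14883}{608} → -\tfrac{3873}{656}x_2^{2} - \tfrac{1317}{656}x_2 + \tfrac{9063}{328}
  leading term x_2^{2}: no divisor's leading term divides it; move -\tfrac{3873}{656}x_2^{2} to the remainder.
  leading term x_2: no divisor's leading term divides it; move -\tfrac{1317}{656}x_2 to the remainder.
  leading term 1: no divisor's leading term divides it; move \tfrac{9063}{328} to the remainder.
  remainder -\tfrac{3873}{656}x_2^{2} - \tfrac{1317}{656}x_2 + \tfrac{9063}{328} ≠ 0; add h_6 = -\tfrac{3873}{656}x_2^{2} - \tfrac{1317}{656}x_2 + \tfrac{9063}{328} to the basis.

S(f_2,h_5): lcm = x_1x_2^{3}. S = \tfrac{349}{492}x_1x_2^{2} + \tfrac{2771}{984}x_1x_2 + \tfrac{169}{164}x_1 - \tfrac{3}{4}x_2^{3} - \tfrac{45}{8}x_2^{2}.
  leading term x_1x_2^{2}: subtract (-\tfrac{349}{3936}x_2)·f_2 from \tfrac{349}{492}x_1x_2^{2} + \tfrac{2771}{984}x_1x_2 + \tfrac{169}{164}x_1 - \tfrac{3}{4}x_2^{3} - \tfrac{45}{8}x_2^{2} → \tfrac{10037}{3936}x_1x_2 + \tfrac{169}{164}x_1 - \tfrac{3}{4}x_2^{3} - \tfrac{3341}{656}x_2^{2} + \tfrac{5235}{1312}x_2
  leading term x_1x_2: subtract (-\tfrac{10037}{31488})·f_2 from \tfrac{10037}{3936}x_1x_2 + \tfrac{169}{164}x_1 - \tfrac{3}{4}x_2^{3} - \tfrac{3341}{656}x_2^{2} + \tfrac{5235}{1312}x_2 → \tfrac{19}{256}x_1 - \tfrac{3}{4}x_2^{3} - \tfrac{3341}{656}x_2^{2} + \tfrac{30977}{5248}x_2 + \tfrac{150555}{10496}
  leading term x_1: subtract (\tfrac{1}{72})·h_4 from \tfrac{19}{256}x_1 - \tfrac{3}{4}x_2^{3} - \tfrac{3341}{656}x_2^{2} + \tfrac{30977}{5248}x_2 + \tfrac{150555}{10496} → -\tfrac{25}{32}x_2^{3} - \tfrac{161065}{31488}x_2^{2} + \tfrac{192053}{31488}x_2 + \tfrac{76159}{5248}
  leading term x_2^{3}: subtract (\tfrac{475}{1312})·h_5 from -\tfrac{25}{32}x_2^{3} - \tfrac{161065}{31488}x_2^{2} + \tfrac{192053}{31488}x_2 + \tfrac{76159}{5248} → -\tfrac{28215}{5248}x_2^{2} + \tfrac{20463}{5248}x_2 + \tfrac{35967}{2624}
  leading term x_2^{2}: subtract (\tfrac{9405}{10328})·h_6 from -\tfrac{28215}{5248}x_2^{2} + \tfrac{20463}{5248}x_2 + \tfrac{35967}{2624} → \tfrac{19402059}{3387584}x_2 - \tfrac{19402059}{1693792}
  leading term x_2: no divisor's leading term divides it; move \tfrac{19402059}{3387584}x_2 to the remainder.
  leading term 1: no divisor's leading term divides it; move -\tfrac{19402059}{1693792} to the remainder.
  remainder \tfrac{19402059}{3387584}x_2 - \tfrac{19402059}{1693792} ≠ 0; add h_7 = \tfrac{19402059}{3387584}x_2 - \tfrac{19402059}{1693792} to the basis.

The other S-polynomials (S(f_1,h_4), S(f_2,h_4), S(f_3,h_4), S(f_1,h_5), S(f_3,h_5), S(h_4,h_5), S(f_1,h_6), S(f_2,h_6), S(f_3,h_6), S(h_4,h_6), S(h_5,h_6), S(f_1,h_7), S(f_2,h_7), S(f_3,h_7), S(h_4,h_7), S(h_5,h_7), S(h_6,h_7)) all reduce to 0 modulo the current basis, so we have a Gröbner basis.
Inter-reduce: drop elements whose leading term is divisible by another's, tail-reduce, and make monic.
Reduced Gröbner basis: {x_1 - 3, x_2 - 2}.

From the last basis element, x_2 - 2 = 0, so x_2 takes values in {2}. Each choice, substituted upward through the basis, yields the corresponding point(s) of the solution set.
  x_2 = 2: the earlier basis element becomes x_1 - 3 = 0, giving x_1 = 3 — point (3, 2).
Each listed point satisfies every original equation (direct substitution).
This is the nonlinear analogue of row-reducing a linear system.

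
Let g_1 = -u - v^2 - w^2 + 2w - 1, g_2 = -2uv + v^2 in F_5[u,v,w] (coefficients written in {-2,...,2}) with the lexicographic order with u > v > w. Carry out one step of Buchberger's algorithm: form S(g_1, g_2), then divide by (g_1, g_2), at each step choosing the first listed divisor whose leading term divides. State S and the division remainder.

lcm(LM(g_1), LM(g_2)) = uv.
S = (lcm/LT(g_1))·g_1 − (lcm/LT(g_2))·g_2 = v^3 - 2v^2 + vw^2 - 2vw + v.
Reduce S modulo (g_1, g_2) in that order:
  leading term v^3: no divisor's leading term divides it; move v^3 to the remainder.
  leading term v^2: no divisor's leading term divides it; move -2v^2 to the remainder.
  leading term vw^2: no divisor's leading term divides it; move vw^2 to the remainder.
  leading term vw: no divisor's leading term divides it; move -2vw to the remainder.
  leading term v: no divisor's leading term divides it; move v to the remainder.
The remainder v^3 - 2v^2 + vw^2 - 2vw + v is nonzero, so it would be added as the next basis element.

S(g_1, g_2) = v^3 - 2v^2 + vw^2 - 2vw + v; remainder on division = v^3 - 2v^2 + vw^2 - 2vw + v.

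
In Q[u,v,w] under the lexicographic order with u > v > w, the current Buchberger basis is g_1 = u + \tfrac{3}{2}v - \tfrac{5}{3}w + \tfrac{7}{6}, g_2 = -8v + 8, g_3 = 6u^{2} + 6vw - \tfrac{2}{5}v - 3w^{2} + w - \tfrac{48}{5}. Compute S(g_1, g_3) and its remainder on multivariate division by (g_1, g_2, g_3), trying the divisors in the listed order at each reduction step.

lcm(LM(g_1), LM(g_3)) = u^{2}.
S = (lcm/LT(g_1))·g_1 − (lcm/LT(g_3))·g_3 = \tfrac{3}{2}uv - \tfrac{5}{3}uw + \tfrac{7}{6}u - vw + \tfrac{1}{15}v + \tfrac{1}{2}w^{2} - \tfrac{1}{6}w + \tfrac{8}{5}.
Reduce S modulo (g_1, g_2, g_3) in that order:
  leading term uv: subtract (\tfrac{3}{2}v)·g_1 from \tfrac{3}{2}uv - \tfrac{5}{3}uw + \tfrac{7}{6}u - vw + \tfrac{1}{15}v + \tfrac{1}{2}w^{2} - \tfrac{1}{6}w + \tfrac{8}{5} → -\tfrac{5}{3}uw + \tfrac{7}{6}u - \tfrac{9}{4}v^{2} + \tfrac{3}{2}vw - \tfrac{101}{60}v + \tfrac{1}{2}w^{2} - \tfrac{1}{6}w + \tfrac{8}{5}
  leading term uw: subtract (-\tfrac{5}{3}w)·g_1 from -\tfrac{5}{3}uw + \tfrac{7}{6}u - \tfrac{9}{4}v^{2} + \tfrac{3}{2}vw - \tfrac{101}{60}v + \tfrac{1}{2}w^{2} - \tfrac{1}{6}w + \tfrac{8}{5} → \tfrac{7}{6}u - \tfrac{9}{4}v^{2} + 4vw - \tfrac{101}{60}v - \tfrac{41}{18}w^{2} + \tfrac{16}{9}w + \tfrac{8}{5}
  leading term u: subtract (\tfrac{7}{6})·g_1 from \tfrac{7}{6}u - \tfrac{9}{4}v^{2} + 4vw - \tfrac{101}{60}v - \tfrac{41}{18}w^{2} + \tfrac{16}{9}w + \tfrac{8}{5} → -\tfrac{9}{4}v^{2} + 4vw - \tfrac{103}{30}v - \tfrac{41}{18}w^{2} + \tfrac{67}{18}w + \tfrac{43}{180}
  leading term v^{2}: subtract (\tfrac{9}{32}v)·g_2 from -\tfrac{9}{4}v^{2} + 4vw - \tfrac{103}{30}v - \tfrac{41}{18}w^{2} + \tfrac{67}{18}w + \tfrac{43}{180} → 4vw - \tfrac{341}{60}v - \tfrac{41}{18}w^{2} + \tfrac{67}{18}w + \tfrac{43}{180}
  leading term vw: subtract (-\tfrac{1}{2}w)·g_2 from 4vw - \tfrac{341}{60}v - \tfrac{41}{18}w^{2} + \tfrac{67}{18}w + \tfrac{43}{180} → -\tfrac{341}{60}v - \tfrac{41}{18}w^{2} + \tfrac{139}{18}w + \tfrac{43}{180}
  leading term v: subtract (\tfrac{341}{480})·g_2 from -\tfrac{341}{60}v - \tfrac{41}{18}w^{2} + \tfrac{139}{18}w + \tfrac{43}{180} → -\tfrac{41}{18}w^{2} + \tfrac{139}{18}w - \tfrac{49}{9}
  leading term w^{2}: no divisor's leading term divides it; move -\tfrac{41}{18}w^{2} to the remainder.
  leading term w: no divisor's leading term divides it; move \tfrac{139}{18}w to the remainder.
  leading term 1: no divisor's leading term divides it; move -\tfrac{49}{9} to the remainder.
The remainder -\tfrac{41}{18}w^{2} + \tfrac{139}{18}w - \tfrac{49}{9} is nonzero, so it would be added as the next basis element.
An S-polynomial is built so that the two leading terms cancel; whether anything survives reduction is exactly the Gröbner-basis criterion.

S(g_1, g_3) = \tfrac{3}{2}uv - \tfrac{5}{3}uw + \tfrac{7}{6}u - vw + \tfrac{1}{15}v + \tfrac{1}{2}w^{2} - \tfrac{1}{6}w + \tfrac{8}{5}; remainder on division = -\tfrac{41}{18}w^{2} + \tfrac{139}{18}w - \tfrac{49}{9}.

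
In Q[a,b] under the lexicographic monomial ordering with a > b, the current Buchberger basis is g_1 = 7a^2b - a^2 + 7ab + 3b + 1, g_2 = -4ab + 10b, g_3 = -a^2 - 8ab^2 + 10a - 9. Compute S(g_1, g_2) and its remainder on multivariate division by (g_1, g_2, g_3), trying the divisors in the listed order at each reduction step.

S(g_1, g_2) = -1/7a^2 + 7/2ab + 3/7b + 1/7; remainder on division = -10/7a + 20/7b^2 + 257/28b + 10/7.

lcm(LM(g_1), LM(g_2)) = a^2b.
S = (lcm/LT(g_1))·g_1 − (lcm/LT(g_2))·g_2 = -1/7a^2 + 7/2ab + 3/7b + 1/7.
Reduce S modulo (g_1, g_2, g_3) in that order:
  leading term a^2: subtract (1/7)·g_3 from -1/7a^2 + 7/2ab + 3/7b + 1/7 → 8/7ab^2 + 7/2ab - 10/7a + 3/7b + 10/7
  leading term ab^2: subtract (-2/7b)·g_2 from 8/7ab^2 + 7/2ab - 10/7a + 3/7b + 10/7 → 7/2ab - 10/7a + 20/7b^2 + 3/7b + 10/7
  leading term ab: subtract (-7/8)·g_2 from 7/2ab - 10/7a + 20/7b^2 + 3/7b + 10/7 → -10/7a + 20/7b^2 + 257/28b + 10/7
  leading term a: no divisor's leading term divides it; move -10/7a to the remainder.
  leading term b^2: no divisor's leading term divides it; move 20/7b^2 to the remainder.
  leading term b: no divisor's leading term divides it; move 257/28b to the remainder.
  leading term 1: no divisor's leading term divides it; move 10/7 to the remainder.
The remainder -10/7a + 20/7b^2 + 257/28b + 10/7 is nonzero, so it would be added as the next basis element.
An S-polynomial is built so that the two leading terms cancel; whether anything survives reduction is exactly the Gröbner-basis criterion.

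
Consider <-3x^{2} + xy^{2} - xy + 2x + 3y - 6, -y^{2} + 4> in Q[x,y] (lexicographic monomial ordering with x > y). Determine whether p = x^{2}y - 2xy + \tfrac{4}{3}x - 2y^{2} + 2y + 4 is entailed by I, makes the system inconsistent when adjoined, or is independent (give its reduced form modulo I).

First compute the reduced Gröbner basis of I by Buchberger's algorithm.
f_1 = -3x^{2} + xy^{2} - xy + 2x + 3y - 6, LT = x^{2}.
f_2 = -y^{2} + 4, LT = y^{2}.

The S-polynomials (S(f_1,f_2)) all reduce to 0 modulo the current basis, so we have a Gröbner basis.
Inter-reduce: drop elements whose leading term is divisible by another's, tail-reduce, and make monic.
Reduced Gröbner basis: {x^{2} + \tfrac{1}{3}xy - 2x - y + 2, y^{2} - 4}.
Label its elements g_1 = x^{2} + \tfrac{1}{3}xy - 2x - y + 2, g_2 = y^{2} - 4.

Reduce p = x^{2}y - 2xy + \tfrac{4}{3}x - 2y^{2} + 2y + 4 modulo G:
  leading term x^{2}y: subtract (y)·g_1 from x^{2}y - 2xy + \tfrac{4}{3}x - 2y^{2} + 2y + 4 → -\tfrac{1}{3}xy^{2} + \tfrac{4}{3}x - y^{2} + 4
  leading term xy^{2}: subtract (-\tfrac{1}{3}x)·g_2 from -\tfrac{1}{3}xy^{2} + \tfrac{4}{3}x - y^{2} + 4 → -y^{2} + 4
  leading term y^{2}: subtract (-1)·g_2 from -y^{2} + 4 → 0
  normal form = 0.
Since the normal form is 0, p ∈ I.

x^{2}y - 2xy + \tfrac{4}{3}x - 2y^{2} + 2y + 4 lies in I (it reduces to 0).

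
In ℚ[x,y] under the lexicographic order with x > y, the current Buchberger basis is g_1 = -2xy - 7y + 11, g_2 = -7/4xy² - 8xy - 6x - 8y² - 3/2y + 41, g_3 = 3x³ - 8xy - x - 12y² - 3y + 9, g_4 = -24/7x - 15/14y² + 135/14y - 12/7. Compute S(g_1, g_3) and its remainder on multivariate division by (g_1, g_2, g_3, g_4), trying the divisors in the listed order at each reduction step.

S(g_1, g_3) = 7/2x²y - 11/2x² + 8/3xy² + ⅓xy + 4y³ + y² - 3y; remainder on division = 4y³ - 4075/192y² + 5723/32y - 31031/192.

lcm(LM(g_1), LM(g_3)) = x³y.
S = (lcm/LT(g_1))·g_1 − (lcm/LT(g_3))·g_3 = 7/2x²y - 11/2x² + 8/3xy² + ⅓xy + 4y³ + y² - 3y.
Reduce S modulo (g_1, g_2, g_3, g_4) in that order:
  leading term x²y: subtract (-7/4x)·g_1 from 7/2x²y - 11/2x² + 8/3xy² + ⅓xy + 4y³ + y² - 3y → -11/2x² + 8/3xy² - 143/12xy + 77/4x + 4y³ + y² - 3y
  leading term x²: subtract (77/48x)·g_4 from -11/2x² + 8/3xy² - 143/12xy + 77/4x + 4y³ + y² - 3y → 421/96xy² - 2629/96xy + 22x + 4y³ + y² - 3y
  leading term xy²: subtract (-421/192y)·g_1 from 421/96xy² - 2629/96xy + 22x + 4y³ + y² - 3y → -2629/96xy + 22x + 4y³ - 2755/192y² + 4055/192y
  leading term xy: subtract (2629/192)·g_1 from -2629/96xy + 22x + 4y³ - 2755/192y² + 4055/192y → 22x + 4y³ - 2755/192y² + 3743/32y - 28919/192
  leading term x: subtract (-77/12)·g_4 from 22x + 4y³ - 2755/192y² + 3743/32y - 28919/192 → 4y³ - 4075/192y² + 5723/32y - 31031/192
  leading term y³: no divisor's leading term divides it; move 4y³ to the remainder.
  leading term y²: no divisor's leading term divides it; move -4075/192y² to the remainder.
  leading term y: no divisor's leading term divides it; move 5723/32y to the remainder.
  leading term 1: no divisor's leading term divides it; move -31031/192 to the remainder.
The remainder 4y³ - 4075/192y² + 5723/32y - 31031/192 is nonzero, so it would be added as the next basis element.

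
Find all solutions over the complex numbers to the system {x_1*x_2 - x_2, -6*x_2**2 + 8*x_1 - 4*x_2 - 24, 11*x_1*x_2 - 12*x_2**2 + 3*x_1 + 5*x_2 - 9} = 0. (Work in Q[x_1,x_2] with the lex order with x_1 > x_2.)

Compute a lex Gröbner basis by Buchberger's algorithm.
f_1 = x_1*x_2 - x_2, LT = x_1*x_2.
f_2 = 8*x_1 - 6*x_2**2 - 4*x_2 - 24, LT = x_1.
f_3 = 11*x_1*x_2 + 3*x_1 - 12*x_2**2 + 5*x_2 - 9, LT = x_1*x_2.

S(f_1,f_2): lcm = x_1*x_2. S = 3/4*x_2**3 + 1/2*x_2**2 + 2*x_2.
  leading term x_2**3: no divisor's leading term divides it; move 3/4*x_2**3 to the remainder.
  leading term x_2**2: no divisor's leading term divides it; move 1/2*x_2**2 to the remainder.
  leading term x_2: no divisor's leading term divides it; move 2*x_2 to the remainder.
  remainder 3/4*x_2**3 + 1/2*x_2**2 + 2*x_2 ≠ 0; add h_4 = 3/4*x_2**3 + 1/2*x_2**2 + 2*x_2 to the basis.

S(f_1,f_3): lcm = x_1*x_2. S = -3/11*x_1 + 12/11*x_2**2 - 16/11*x_2 + 9/11.
  leading term x_1: subtract (-3/88)·f_2 from -3/11*x_1 + 12/11*x_2**2 - 16/11*x_2 + 9/11 → 39/44*x_2**2 - 35/22*x_2
  leading term x_2**2: no divisor's leading term divides it; move 39/44*x_2**2 to the remainder.
  leading term x_2: no divisor's leading term divides it; move -35/22*x_2 to the remainder.
  remainder 39/44*x_2**2 - 35/22*x_2 ≠ 0; add h_5 = 39/44*x_2**2 - 35/22*x_2 to the basis.

S(f_3,h_4): lcm = x_1*x_2**3. S = -13/33*x_1*x_2**2 - 8/3*x_1*x_2 - 12/11*x_2**4 + 5/11*x_2**3 - 9/11*x_2**2.
  leading term x_1*x_2**2: subtract (-13/33*x_2)·f_1 from -13/33*x_1*x_2**2 - 8/3*x_1*x_2 - 12/11*x_2**4 + 5/11*x_2**3 - 9/11*x_2**2 → -8/3*x_1*x_2 - 12/11*x_2**4 + 5/11*x_2**3 - 40/33*x_2**2
  leading term x_1*x_2: subtract (-8/3)·f_1 from -8/3*x_1*x_2 - 12/11*x_2**4 + 5/11*x_2**3 - 40/33*x_2**2 → -12/11*x_2**4 + 5/11*x_2**3 - 40/33*x_2**2 - 8/3*x_2
  leading term x_2**4: subtract (-16/11*x_2)·h_4 from -12/11*x_2**4 + 5/11*x_2**3 - 40/33*x_2**2 - 8/3*x_2 → 13/11*x_2**3 + 56/33*x_2**2 - 8/3*x_2
  leading term x_2**3: subtract (52/33)·h_4 from 13/11*x_2**3 + 56/33*x_2**2 - 8/3*x_2 → 10/11*x_2**2 - 64/11*x_2
  leading term x_2**2: subtract (40/39)·h_5 from 10/11*x_2**2 - 64/11*x_2 → -1796/429*x_2
  leading term x_2: no divisor's leading term divides it; move -1796/429*x_2 to the remainder.
  remainder -1796/429*x_2 ≠ 0; add h_6 = -1796/429*x_2 to the basis.

The other S-polynomials (S(f_2,f_3), S(f_1,h_4), S(f_2,h_4), S(f_1,h_5), S(f_2,h_5), S(f_3,h_5), S(h_4,h_5), S(f_1,h_6), S(f_2,h_6), S(f_3,h_6), S(h_4,h_6), S(h_5,h_6)) all reduce to 0 modulo the current basis, so we have a Gröbner basis.
Inter-reduce: drop elements whose leading term is divisible by another's, tail-reduce, and make monic.
Reduced Gröbner basis: {x_1 - 3, x_2}.

A lex Gröbner basis eliminates variables successively. Here x_2 depends only on x_2, with roots {0}; lifting each root through the earlier basis elements recovers the full solutions.
  x_2 = 0: the earlier basis element becomes x_1 - 3 = 0, giving x_1 = 3 — point (3, 0).

{(3, 0)}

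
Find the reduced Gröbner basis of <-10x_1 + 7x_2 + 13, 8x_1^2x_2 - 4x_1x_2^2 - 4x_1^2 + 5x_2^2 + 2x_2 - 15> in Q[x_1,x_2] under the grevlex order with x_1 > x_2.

The reduced Gröbner basis is the canonical form of the ideal for this ordering.

f_1 = -10x_1 + 7x_2 + 13, LT = x_1.
f_2 = 8x_1^2x_2 - 4x_1x_2^2 - 4x_1^2 + 5x_2^2 + 2x_2 - 15, LT = x_1^2x_2.

S(f_1,f_2): lcm = x_1^2x_2. S = -1/5x_1x_2^2 + 1/2x_1^2 - 13/10x_1x_2 - 5/8x_2^2 - 1/4x_2 + 15/8.
  leading term x_1x_2^2: subtract (1/50x_2^2)·f_1 from -1/5x_1x_2^2 + 1/2x_1^2 - 13/10x_1x_2 - 5/8x_2^2 - 1/4x_2 + 15/8 → -7/50x_2^3 + 1/2x_1^2 - 13/10x_1x_2 - 177/200x_2^2 - 1/4x_2 + 15/8
  leading term x_2^3: no divisor's leading term divides it; move -7/50x_2^3 to the remainder.
  leading term x_1^2: subtract (-1/20x_1)·f_1 from 1/2x_1^2 - 13/10x_1x_2 - 177/200x_2^2 - 1/4x_2 + 15/8 → -19/20x_1x_2 - 177/200x_2^2 + 13/20x_1 - 1/4x_2 + 15/8
  leading term x_1x_2: subtract (19/200x_2)·f_1 from -19/20x_1x_2 - 177/200x_2^2 + 13/20x_1 - 1/4x_2 + 15/8 → -31/20x_2^2 + 13/20x_1 - 297/200x_2 + 15/8
  leading term x_2^2: no divisor's leading term divides it; move -31/20x_2^2 to the remainder.
  leading term x_1: subtract (-13/200)·f_1 from 13/20x_1 - 297/200x_2 + 15/8 → -103/100x_2 + 68/25
  leading term x_2: no divisor's leading term divides it; move -103/100x_2 to the remainder.
  leading term 1: no divisor's leading term divides it; move 68/25 to the remainder.
  remainder -7/50x_2^3 - 31/20x_2^2 - 103/100x_2 + 68/25 ≠ 0; add g_3 = -7/50x_2^3 - 31/20x_2^2 - 103/100x_2 + 68/25 to the basis.

S(f_1,g_3): leading monomials are coprime, so the S-polynomial reduces to 0 (Buchberger's first criterion).
S(f_2,g_3): lcm = x_1^2x_2^3. S = -1/2x_1x_2^4 - 81/7x_1^2x_2^2 + 5/8x_2^4 - 103/14x_1^2x_2 + 1/4x_2^3 + 136/7x_1^2 - 15/8x_2^2.
  leading term x_1x_2^4: subtract (1/20x_2^4)·f_1 from -1/2x_1x_2^4 - 81/7x_1^2x_2^2 + 5/8x_2^4 - 103/14x_1^2x_2 + 1/4x_2^3 + 136/7x_1^2 - 15/8x_2^2 → -7/20x_2^5 - 81/7x_1^2x_2^2 - 1/40x_2^4 - 103/14x_1^2x_2 + 1/4x_2^3 + 136/7x_1^2 - 15/8x_2^2
  leading term x_2^5: subtract (5/2x_2^2)·g_3 from -7/20x_2^5 - 81/7x_1^2x_2^2 - 1/40x_2^4 - 103/14x_1^2x_2 + 1/4x_2^3 + 136/7x_1^2 - 15/8x_2^2 → -81/7x_1^2x_2^2 + 77/20x_2^4 - 103/14x_1^2x_2 + 113/40x_2^3 + 136/7x_1^2 - 347/40x_2^2
  leading term x_1^2x_2^2: subtract (81/70x_1x_2^2)·f_1 from -81/7x_1^2x_2^2 + 77/20x_2^4 - 103/14x_1^2x_2 + 113/40x_2^3 + 136/7x_1^2 - 347/40x_2^2 → -81/10x_1x_2^3 + 77/20x_2^4 - 103/14x_1^2x_2 - 1053/70x_1x_2^2 + 113/40x_2^3 + 136/7x_1^2 - 347/40x_2^2
  leading term x_1x_2^3: subtract (81/100x_2^3)·f_1 from -81/10x_1x_2^3 + 77/20x_2^4 - 103/14x_1^2x_2 - 1053/70x_1x_2^2 + 113/40x_2^3 + 136/7x_1^2 - 347/40x_2^2 → -91/50x_2^4 - 103/14x_1^2x_2 - 1053/70x_1x_2^2 - 1541/200x_2^3 + 136/7x_1^2 - 347/40x_2^2
  leading term x_2^4: subtract (13x_2)·g_3 from -91/50x_2^4 - 103/14x_1^2x_2 - 1053/70x_1x_2^2 - 1541/200x_2^3 + 136/7x_1^2 - 347/40x_2^2 → -103/14x_1^2x_2 - 1053/70x_1x_2^2 + 2489/200x_2^3 + 136/7x_1^2 + 943/200x_2^2 - 884/25x_2
  leading term x_1^2x_2: subtract (103/140x_1x_2)·f_1 from -103/14x_1^2x_2 - 1053/70x_1x_2^2 + 2489/200x_2^3 + 136/7x_1^2 + 943/200x_2^2 - 884/25x_2 → -2827/140x_1x_2^2 + 2489/200x_2^3 + 136/7x_1^2 - 1339/140x_1x_2 + 943/200x_2^2 - 884/25x_2
  leading term x_1x_2^2: subtract (2827/1400x_2^2)·f_1 from -2827/140x_1x_2^2 + 2489/200x_2^3 + 136/7x_1^2 - 1339/140x_1x_2 + 943/200x_2^2 - 884/25x_2 → -169/100x_2^3 + 136/7x_1^2 - 1339/140x_1x_2 - 603/28x_2^2 - 884/25x_2
  leading term x_2^3: subtract (169/14)·g_3 from -169/100x_2^3 + 136/7x_1^2 - 1339/140x_1x_2 - 603/28x_2^2 - 884/25x_2 → 136/7x_1^2 - 1339/140x_1x_2 - 113/40x_2^2 - 32097/1400x_2 - 5746/175
  leading term x_1^2: subtract (-68/35x_1)·f_1 from 136/7x_1^2 - 1339/140x_1x_2 - 113/40x_2^2 - 32097/1400x_2 - 5746/175 → 113/28x_1x_2 - 113/40x_2^2 + 884/35x_1 - 32097/1400x_2 - 5746/175
  leading term x_1x_2: subtract (-113/280x_2)·f_1 from 113/28x_1x_2 - 113/40x_2^2 + 884/35x_1 - 32097/1400x_2 - 5746/175 → 884/35x_1 - 442/25x_2 - 5746/175
  leading term x_1: subtract (-442/175)·f_1 from 884/35x_1 - 442/25x_2 - 5746/175 → 0
  remainder 0.

Every S-polynomial of the final basis reduces to 0, so we have a Gröbner basis.
Inter-reduce: drop elements whose leading term is divisible by another's, tail-reduce, and make monic.

G = {x_2^3 + 155/14x_2^2 + 103/14x_2 - 136/7, x_1 - 7/10x_2 - 13/10}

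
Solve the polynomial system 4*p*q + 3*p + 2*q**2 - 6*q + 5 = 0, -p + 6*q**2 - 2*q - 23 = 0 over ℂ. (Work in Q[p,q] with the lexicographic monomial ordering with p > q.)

{(5, -2), (-39/4 - 7*sqrt(273)/12, 3/4 - sqrt(273)/12), (-39/4 + 7*sqrt(273)/12, 3/4 + sqrt(273)/12)}

Compute a lex Gröbner basis by Buchberger's algorithm.
f_1 = 4*p*q + 3*p + 2*q**2 - 6*q + 5, LT = p*q.
f_2 = -p + 6*q**2 - 2*q - 23, LT = p.

S(f_1,f_2): lcm = p*q. S = 3/4*p + 6*q**3 - 3/2*q**2 - 49/2*q + 5/4.
  leading term p: subtract (-3/4)·f_2 from 3/4*p + 6*q**3 - 3/2*q**2 - 49/2*q + 5/4 → 6*q**3 + 3*q**2 - 26*q - 16
  leading term q**3: no divisor's leading term divides it; move 6*q**3 to the remainder.
  leading term q**2: no divisor's leading term divides it; move 3*q**2 to the remainder.
  leading term q: no divisor's leading term divides it; move -26*q to the remainder.
  leading term 1: no divisor's leading term divides it; move -16 to the remainder.
  remainder 6*q**3 + 3*q**2 - 26*q - 16 ≠ 0; add h_3 = 6*q**3 + 3*q**2 - 26*q - 16 to the basis.

The other S-polynomials (S(f_1,h_3), S(f_2,h_3)) all reduce to 0 modulo the current basis, so we have a Gröbner basis.
Inter-reduce: drop elements whose leading term is divisible by another's, tail-reduce, and make monic.
Reduced Gröbner basis: {p - 6*q**2 + 2*q + 23, q**3 + 1/2*q**2 - 13/3*q - 8/3}.

Since the basis is lex-ordered, q**3 + 1/2*q**2 - 13/3*q - 8/3 is univariate in q. Its roots are {-2, 3/4 - sqrt(273)/12, 3/4 + sqrt(273)/12}. Back-substituting each root into the other basis elements fixes the other coordinates.
  q = -2: the earlier basis element becomes p - 5 = 0, giving p = 5 — point (5, -2).
  q = 3/4 - sqrt(273)/12: the earlier basis element becomes p + 7*sqrt(273)/12 + 39/4 = 0, giving p = -39/4 - 7*sqrt(273)/12 — point (-39/4 - 7*sqrt(273)/12, 3/4 - sqrt(273)/12).
  q = 3/4 + sqrt(273)/12: the earlier basis element becomes p - 7*sqrt(273)/12 + 39/4 = 0, giving p = -39/4 + 7*sqrt(273)/12 — point (-39/4 + 7*sqrt(273)/12, 3/4 + sqrt(273)/12).
Each listed point satisfies every original equation (direct substitution).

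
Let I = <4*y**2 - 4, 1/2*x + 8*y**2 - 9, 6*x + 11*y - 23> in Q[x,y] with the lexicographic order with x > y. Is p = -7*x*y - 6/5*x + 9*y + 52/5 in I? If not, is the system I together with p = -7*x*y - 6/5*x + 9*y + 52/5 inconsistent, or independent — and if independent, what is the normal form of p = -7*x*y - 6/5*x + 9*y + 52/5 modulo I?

Adjoining -7*x*y - 6/5*x + 9*y + 52/5 makes the ideal the whole ring: the system is inconsistent.

First compute the reduced Gröbner basis of I by Buchberger's algorithm.
f_1 = 4*y**2 - 4, LT = y**2.
f_2 = 1/2*x + 8*y**2 - 9, LT = x.
f_3 = 6*x + 11*y - 23, LT = x.

S(f_2,f_3): lcm = x. S = 16*y**2 - 11/6*y - 85/6.
  reduce S modulo (f_1, f_2, f_3):
  remainder -11/6*y + 11/6 ≠ 0; add h_4 = -11/6*y + 11/6 to the basis.

The other S-polynomials (S(f_1,f_2), S(f_1,f_3), S(f_1,h_4), S(f_2,h_4), S(f_3,h_4)) all reduce to 0 modulo the current basis, so we have a Gröbner basis.
Inter-reduce: drop elements whose leading term is divisible by another's, tail-reduce, and make monic.
Reduced Gröbner basis: {x - 2, y - 1}.
Label its elements g_1 = x - 2, g_2 = y - 1.

Reduce p = -7*x*y - 6/5*x + 9*y + 52/5 modulo G:
  leading term x*y: subtract (-7*y)·g_1 from -7*x*y - 6/5*x + 9*y + 52/5 → -6/5*x - 5*y + 52/5
  leading term x: subtract (-6/5)·g_1 from -6/5*x - 5*y + 52/5 → -5*y + 8
  leading term y: subtract (-5)·g_2 from -5*y + 8 → 3
  leading term 1: no divisor's leading term divides it; move 3 to the remainder.
  normal form = 3.
The normal form is nonzero, so p ∉ I. Since p minus its normal form lies in I, I + (p) = I + (r) where r = 3; decide whether this ideal is the whole ring.
Here r = 3 is a nonzero constant, hence a unit: 1 ∈ I + (p), the Gröbner basis of I + (p) is {1}, and the enlarged system has no common solution — adjoining p is inconsistent.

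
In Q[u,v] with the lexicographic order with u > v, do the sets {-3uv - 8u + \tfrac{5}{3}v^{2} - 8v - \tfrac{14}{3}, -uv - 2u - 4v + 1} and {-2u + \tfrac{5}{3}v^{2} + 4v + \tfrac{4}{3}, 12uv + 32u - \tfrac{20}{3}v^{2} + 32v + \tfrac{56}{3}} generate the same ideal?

No, the ideals differ.

Two ideals are equal iff their reduced Gröbner bases coincide (the reduced basis is unique for a fixed ordering).
Buchberger on the first generating set:
f_1 = -3uv - 8u + \tfrac{5}{3}v^{2} - 8v - \tfrac{14}{3}, LT = uv.
f_2 = -uv - 2u - 4v + 1, LT = uv.

S(f_1,f_2): lcm = uv. S = \tfrac{2}{3}u - \tfrac{5}{9}v^{2} - \tfrac{4}{3}v + \tfrac{23}{9}.
  reduce S modulo (f_1, f_2):
  remainder \tfrac{2}{3}u - \tfrac{5}{9}v^{2} - \tfrac{4}{3}v + \tfrac{23}{9} ≠ 0; add g_3 = \tfrac{2}{3}u - \tfrac{5}{9}v^{2} - \tfrac{4}{3}v + \tfrac{23}{9} to the basis.

S(f_1,g_3): lcm = uv. S = \tfrac{8}{3}u + \tfrac{5}{6}v^{3} + \tfrac{13}{9}v^{2} - \tfrac{7}{6}v + \tfrac{14}{9}.
  reduce S modulo (f_1, f_2, g_3):
  remainder \tfrac{5}{6}v^{3} + \tfrac{11}{3}v^{2} + \tfrac{25}{6}v - \tfrac{26}{3} ≠ 0; add g_4 = \tfrac{5}{6}v^{3} + \tfrac{11}{3}v^{2} + \tfrac{25}{6}v - \tfrac{26}{3} to the basis.

The other S-polynomials (S(f_2,g_3), S(f_1,g_4), S(f_2,g_4), S(g_3,g_4)) all reduce to 0 modulo the current basis, so we have a Gröbner basis.
Inter-reduce: drop elements whose leading term is divisible by another's, tail-reduce, and make monic.
Reduced Gröbner basis: {u - \tfrac{5}{6}v^{2} - 2v + \tfrac{23}{6}, v^{3} + \tfrac{22}{5}v^{2} + 5v - \tfrac{52}{5}}.

Buchberger on the second generating set:
h_1 = -2u + \tfrac{5}{3}v^{2} + 4v + \tfrac{4}{3}, LT = u.
h_2 = 12uv + 32u - \tfrac{20}{3}v^{2} + 32v + \tfrac{56}{3}, LT = uv.

S(h_1,h_2): lcm = uv. S = -\tfrac{8}{3}u - \tfrac{5}{6}v^{3} - \tfrac{13}{9}v^{2} - \tfrac{10}{3}v - \tfrac{14}{9}.
  reduce S modulo (h_1, h_2):
  remainder -\tfrac{5}{6}v^{3} - \tfrac{11}{3}v^{2} - \tfrac{26}{3}v - \tfrac{10}{3} ≠ 0; add k_3 = -\tfrac{5}{6}v^{3} - \tfrac{11}{3}v^{2} - \tfrac{26}{3}v - \tfrac{10}{3} to the basis.

The other S-polynomials (S(h_1,k_3), S(h_2,k_3)) all reduce to 0 modulo the current basis, so we have a Gröbner basis.
Inter-reduce: drop elements whose leading term is divisible by another's, tail-reduce, and make monic.
Reduced Gröbner basis: {u - \tfrac{5}{6}v^{2} - 2v - \tfrac{2}{3}, v^{3} + \tfrac{22}{5}v^{2} + \tfrac{52}{5}v + 4}.

These differ, so the ideals are not equal.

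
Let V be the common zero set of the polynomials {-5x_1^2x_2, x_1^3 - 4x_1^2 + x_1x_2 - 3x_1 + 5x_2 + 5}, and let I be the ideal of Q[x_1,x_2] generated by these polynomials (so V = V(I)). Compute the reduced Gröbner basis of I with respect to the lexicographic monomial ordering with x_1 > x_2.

G = {x_1^3 - 4x_1^2 - 3x_1 + 5/4x_2^2 + 25/4x_2 + 5, x_1x_2 - 5/4x_2^2 - 5/4x_2, x_2^3 + 2x_2^2 + x_2}

f_1 = -5x_1^2x_2, LT = x_1^2x_2.
f_2 = x_1^3 - 4x_1^2 + x_1x_2 - 3x_1 + 5x_2 + 5, LT = x_1^3.

S(f_1,f_2): lcm = x_1^3x_2. S = 4x_1^2x_2 - x_1x_2^2 + 3x_1x_2 - 5x_2^2 - 5x_2.
  leading term x_1^2x_2: subtract (-4/5)·f_1 from 4x_1^2x_2 - x_1x_2^2 + 3x_1x_2 - 5x_2^2 - 5x_2 → -x_1x_2^2 + 3x_1x_2 - 5x_2^2 - 5x_2
  leading term x_1x_2^2: no divisor's leading term divides it; move -x_1x_2^2 to the remainder.
  leading term x_1x_2: no divisor's leading term divides it; move 3x_1x_2 to the remainder.
  leading term x_2^2: no divisor's leading term divides it; move -5x_2^2 to the remainder.
  leading term x_2: no divisor's leading term divides it; move -5x_2 to the remainder.
  remainder -x_1x_2^2 + 3x_1x_2 - 5x_2^2 - 5x_2 ≠ 0; add g_3 = -x_1x_2^2 + 3x_1x_2 - 5x_2^2 - 5x_2 to the basis.

S(f_1,g_3): lcm = x_1^2x_2^2. S = 3x_1^2x_2 - 5x_1x_2^2 - 5x_1x_2.
  leading term x_1^2x_2: subtract (-3/5)·f_1 from 3x_1^2x_2 - 5x_1x_2^2 - 5x_1x_2 → -5x_1x_2^2 - 5x_1x_2
  leading term x_1x_2^2: subtract (5)·g_3 from -5x_1x_2^2 - 5x_1x_2 → -20x_1x_2 + 25x_2^2 + 25x_2
  leading term x_1x_2: no divisor's leading term divides it; move -20x_1x_2 to the remainder.
  leading term x_2^2: no divisor's leading term divides it; move 25x_2^2 to the remainder.
  leading term x_2: no divisor's leading term divides it; move 25x_2 to the remainder.
  remainder -20x_1x_2 + 25x_2^2 + 25x_2 ≠ 0; add g_4 = -20x_1x_2 + 25x_2^2 + 25x_2 to the basis.

S(f_2,g_3): lcm = x_1^3x_2^2. S = 3x_1^3x_2 - 9x_1^2x_2^2 - 5x_1^2x_2 + x_1x_2^3 - 3x_1x_2^2 + 5x_2^3 + 5x_2^2.
  leading term x_1^3x_2: subtract (-3/5x_1)·f_1 from 3x_1^3x_2 - 9x_1^2x_2^2 - 5x_1^2x_2 + x_1x_2^3 - 3x_1x_2^2 + 5x_2^3 + 5x_2^2 → -9x_1^2x_2^2 - 5x_1^2x_2 + x_1x_2^3 - 3x_1x_2^2 + 5x_2^3 + 5x_2^2
  leading term x_1^2x_2^2: subtract (9/5x_2)·f_1 from -9x_1^2x_2^2 - 5x_1^2x_2 + x_1x_2^3 - 3x_1x_2^2 + 5x_2^3 + 5x_2^2 → -5x_1^2x_2 + x_1x_2^3 - 3x_1x_2^2 + 5x_2^3 + 5x_2^2
  leading term x_1^2x_2: subtract (1)·f_1 from -5x_1^2x_2 + x_1x_2^3 - 3x_1x_2^2 + 5x_2^3 + 5x_2^2 → x_1x_2^3 - 3x_1x_2^2 + 5x_2^3 + 5x_2^2
  leading term x_1x_2^3: subtract (-x_2)·g_3 from x_1x_2^3 - 3x_1x_2^2 + 5x_2^3 + 5x_2^2 → 0
  remainder 0.

S(f_1,g_4): lcm = x_1^2x_2. S = 5/4x_1x_2^2 + 5/4x_1x_2.
  leading term x_1x_2^2: subtract (-5/4)·g_3 from 5/4x_1x_2^2 + 5/4x_1x_2 → 5x_1x_2 - 25/4x_2^2 - 25/4x_2
  leading term x_1x_2: subtract (-1/4)·g_4 from 5x_1x_2 - 25/4x_2^2 - 25/4x_2 → 0
  remainder 0.

S(f_2,g_4): lcm = x_1^3x_2. S = 5/4x_1^2x_2^2 - 11/4x_1^2x_2 + x_1x_2^2 - 3x_1x_2 + 5x_2^2 + 5x_2.
  leading term x_1^2x_2^2: subtract (-1/4x_2)·f_1 from 5/4x_1^2x_2^2 - 11/4x_1^2x_2 + x_1x_2^2 - 3x_1x_2 + 5x_2^2 + 5x_2 → -11/4x_1^2x_2 + x_1x_2^2 - 3x_1x_2 + 5x_2^2 + 5x_2
  leading term x_1^2x_2: subtract (11/20)·f_1 from -11/4x_1^2x_2 + x_1x_2^2 - 3x_1x_2 + 5x_2^2 + 5x_2 → x_1x_2^2 - 3x_1x_2 + 5x_2^2 + 5x_2
  leading term x_1x_2^2: subtract (-1)·g_3 from x_1x_2^2 - 3x_1x_2 + 5x_2^2 + 5x_2 → 0
  remainder 0.

S(g_3,g_4): lcm = x_1x_2^2. S = -3x_1x_2 + 5/4x_2^3 + 25/4x_2^2 + 5x_2.
  leading term x_1x_2: subtract (3/20)·g_4 from -3x_1x_2 + 5/4x_2^3 + 25/4x_2^2 + 5x_2 → 5/4x_2^3 + 5/2x_2^2 + 5/4x_2
  leading term x_2^3: no divisor's leading term divides it; move 5/4x_2^3 to the remainder.
  leading term x_2^2: no divisor's leading term divides it; move 5/2x_2^2 to the remainder.
  leading term x_2: no divisor's leading term divides it; move 5/4x_2 to the remainder.
  remainder 5/4x_2^3 + 5/2x_2^2 + 5/4x_2 ≠ 0; add g_5 = 5/4x_2^3 + 5/2x_2^2 + 5/4x_2 to the basis.

S(f_1,g_5): lcm = x_1^2x_2^3. S = -2x_1^2x_2^2 - x_1^2x_2.
  leading term x_1^2x_2^2: subtract (2/5x_2)·f_1 from -2x_1^2x_2^2 - x_1^2x_2 → -x_1^2x_2
  leading term x_1^2x_2: subtract (1/5)·f_1 from -x_1^2x_2 → 0
  remainder 0.

S(f_2,g_5): leading monomials are coprime, so the S-polynomial reduces to 0 (Buchberger's first criterion).
S(g_3,g_5): lcm = x_1x_2^3. S = -5x_1x_2^2 - x_1x_2 + 5x_2^3 + 5x_2^2.
  leading term x_1x_2^2: subtract (5)·g_3 from -5x_1x_2^2 - x_1x_2 + 5x_2^3 + 5x_2^2 → -16x_1x_2 + 5x_2^3 + 30x_2^2 + 25x_2
  leading term x_1x_2: subtract (4/5)·g_4 from -16x_1x_2 + 5x_2^3 + 30x_2^2 + 25x_2 → 5x_2^3 + 10x_2^2 + 5x_2
  leading term x_2^3: subtract (4)·g_5 from 5x_2^3 + 10x_2^2 + 5x_2 → 0
  remainder 0.

S(g_4,g_5): lcm = x_1x_2^3. S = -2x_1x_2^2 - x_1x_2 - 5/4x_2^4 - 5/4x_2^3.
  leading term x_1x_2^2: subtract (2)·g_3 from -2x_1x_2^2 - x_1x_2 - 5/4x_2^4 - 5/4x_2^3 → -7x_1x_2 - 5/4x_2^4 - 5/4x_2^3 + 10x_2^2 + 10x_2
  leading term x_1x_2: subtract (7/20)·g_4 from -7x_1x_2 - 5/4x_2^4 - 5/4x_2^3 + 10x_2^2 + 10x_2 → -5/4x_2^4 - 5/4x_2^3 + 5/4x_2^2 + 5/4x_2
  leading term x_2^4: subtract (-x_2)·g_5 from -5/4x_2^4 - 5/4x_2^3 + 5/4x_2^2 + 5/4x_2 → 5/4x_2^3 + 5/2x_2^2 + 5/4x_2
  leading term x_2^3: subtract (1)·g_5 from 5/4x_2^3 + 5/2x_2^2 + 5/4x_2 → 0
  remainder 0.

Every S-polynomial of the final basis reduces to 0, so we have a Gröbner basis.
Inter-reduce: drop elements whose leading term is divisible by another's, tail-reduce, and make monic.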